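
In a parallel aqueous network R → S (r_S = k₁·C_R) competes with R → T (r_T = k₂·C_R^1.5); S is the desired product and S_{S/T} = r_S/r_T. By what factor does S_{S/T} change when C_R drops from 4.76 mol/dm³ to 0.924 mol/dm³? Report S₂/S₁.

S_{S/T} = (k₁/k₂)·C_R^-0.5, so S₂/S₁ = (C_{R,2}/C_{R,1})^-0.5.
= (0.924/4.76)^(-0.5) = (0.1941)^(-0.5) = 2.27.
Selectivity toward S rises as C_R falls — low-concentration operation is favoured.

2.27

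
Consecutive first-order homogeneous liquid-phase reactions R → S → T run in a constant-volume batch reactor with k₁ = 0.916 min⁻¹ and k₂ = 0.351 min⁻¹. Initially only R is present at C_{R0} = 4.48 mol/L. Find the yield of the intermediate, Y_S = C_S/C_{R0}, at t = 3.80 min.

Solving the coupled first-order balances gives C_S(t) = [k₁/(k₂−k₁)]·C_{R0}·(e^(−k₁t) − e^(−k₂t)).
e^(−k₁t) = e^(−0.916×3.80) = e^(−3.481) = 0.03078; e^(−k₂t) = e^(−1.334) = 0.2635.
C_S = 0.916×4.48/(0.351−0.916) × (0.03078−0.2635) = (-7.263)×(-0.2327) = 1.690 mol/L.
Y_S = C_S/C_{R0} = 1.690/4.48 = 0.377.

0.377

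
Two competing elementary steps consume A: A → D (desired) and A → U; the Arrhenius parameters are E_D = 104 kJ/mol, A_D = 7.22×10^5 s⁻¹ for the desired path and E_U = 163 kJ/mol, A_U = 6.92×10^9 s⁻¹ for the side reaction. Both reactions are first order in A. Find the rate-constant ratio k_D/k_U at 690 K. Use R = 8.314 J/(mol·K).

3.06

Since both paths have the same order in A, the concentration cancels and S_{D/U} = k_D/k_U = (A_D/A_U)·exp[(E_U−E_D)/(RT)].
(E_U−E_D)/(RT) = (163−104)×10³/(8.314×690) = 59000/5737 = 10.28.
k_D/k_U = (7.22×10^5/6.92×10^9)·exp(10.28) = 1.043×10^-4 × 29282 = 3.06.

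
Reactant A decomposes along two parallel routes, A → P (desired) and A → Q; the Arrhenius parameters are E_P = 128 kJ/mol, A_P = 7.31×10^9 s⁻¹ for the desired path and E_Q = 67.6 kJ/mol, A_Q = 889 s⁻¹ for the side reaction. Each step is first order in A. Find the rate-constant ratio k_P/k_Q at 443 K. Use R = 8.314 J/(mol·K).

0.621

k_P/k_Q = (A_P/A_Q)·exp[−(E_P−E_Q)/(RT)] = (A_P/A_Q)·exp[(E_Q−E_P)/(RT)].
(E_Q−E_P)/(RT) = (67.6−128)×10³/(8.314×443) = -60400/3683 = -16.40.
k_P/k_Q = (7.31×10^9/889)·exp(-16.40) = 8.223×10^6 × 7.549×10^-8 = 0.621.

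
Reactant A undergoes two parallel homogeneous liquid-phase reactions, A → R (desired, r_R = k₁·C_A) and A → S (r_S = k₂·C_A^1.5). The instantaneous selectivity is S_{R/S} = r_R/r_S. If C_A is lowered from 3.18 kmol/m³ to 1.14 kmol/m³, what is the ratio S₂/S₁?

S_{R/S} = (k₁/k₂)·C_A^-0.5, so S₂/S₁ = (C_{A,2}/C_{A,1})^-0.5.
= (1.14/3.18)^(-0.5) = (0.3585)^(-0.5) = 1.67.

1.67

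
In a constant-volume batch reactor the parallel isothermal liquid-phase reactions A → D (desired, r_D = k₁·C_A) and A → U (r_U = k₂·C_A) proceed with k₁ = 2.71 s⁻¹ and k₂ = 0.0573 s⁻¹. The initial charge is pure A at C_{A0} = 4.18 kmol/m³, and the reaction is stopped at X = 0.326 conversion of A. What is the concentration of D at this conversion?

1.33 kmol/m³

C_A = C_{A0}(1−X) = 2.817 kmol/m³.
Both paths are first order in A, so the instantaneous fraction to D is constant: dC_D/d(−C_A) = k₁/(k₁+k₂) = 0.9793.
C_D = 0.9793·(C_{A0}−C_A) = 0.9793×1.363 = 1.33 kmol/m³.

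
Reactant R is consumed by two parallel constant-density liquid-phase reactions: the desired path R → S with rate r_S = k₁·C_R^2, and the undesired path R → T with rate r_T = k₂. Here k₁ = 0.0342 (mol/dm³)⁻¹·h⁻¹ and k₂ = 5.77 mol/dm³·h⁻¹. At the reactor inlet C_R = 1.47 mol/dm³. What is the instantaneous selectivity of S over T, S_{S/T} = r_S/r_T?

S_{S/T} = r_S/r_T = (k₁·C_R^2)/(k₂) = (k₁/k₂)·C_R^2.
= (0.0342×1.470^2) / (5.77) = 0.07390/5.770 = 0.0128.

0.0128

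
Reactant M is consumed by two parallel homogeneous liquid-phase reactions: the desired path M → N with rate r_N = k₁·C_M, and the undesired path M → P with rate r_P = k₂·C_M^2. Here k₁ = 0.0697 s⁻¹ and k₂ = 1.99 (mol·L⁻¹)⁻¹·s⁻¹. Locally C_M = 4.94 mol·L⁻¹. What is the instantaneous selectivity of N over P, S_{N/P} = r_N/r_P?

S_{N/P} = r_N/r_P = (k₁·C_M)/(k₂·C_M^2) = (k₁/k₂)·C_M⁻¹.
= (0.0697×4.940) / (1.99×4.940^2) = 0.3443/48.56 = 0.00709.

0.00709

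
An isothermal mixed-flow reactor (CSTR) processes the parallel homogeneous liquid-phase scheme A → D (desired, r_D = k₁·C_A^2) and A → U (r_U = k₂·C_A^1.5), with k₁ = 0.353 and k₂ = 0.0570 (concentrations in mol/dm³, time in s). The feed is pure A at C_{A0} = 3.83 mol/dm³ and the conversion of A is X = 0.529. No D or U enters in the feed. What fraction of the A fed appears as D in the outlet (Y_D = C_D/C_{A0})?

Exit C_A = C_{A0}(1−X) = 3.83×0.471 = 1.804 mol/dm³.
In a CSTR the entire volume is at exit conditions, so r_D = 0.353×1.804^2 = 1.149 and r_U = 0.0570×1.804^1.5 = 0.1381.
Fraction of consumed A going to D: r_D/(r_D+r_U) = 0.8927.
C_D = 0.8927·C_{A0}·X = 0.8927×3.83×0.529 = 1.81 mol/dm³; Y_D = C_D/C_{A0} = 0.472.

0.472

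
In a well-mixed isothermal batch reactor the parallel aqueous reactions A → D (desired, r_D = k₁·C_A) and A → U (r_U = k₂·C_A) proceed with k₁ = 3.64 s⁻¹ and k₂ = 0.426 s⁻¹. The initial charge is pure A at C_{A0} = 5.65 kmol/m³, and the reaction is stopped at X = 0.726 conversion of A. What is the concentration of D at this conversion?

C_A = C_{A0}(1−X) = 1.548 kmol/m³.
Both paths are first order in A, so the instantaneous fraction to D is constant: dC_D/d(−C_A) = k₁/(k₁+k₂) = 0.8952.
C_D = 0.8952·(C_{A0}−C_A) = 0.8952×4.102 = 3.67 kmol/m³.

3.67 kmol/m³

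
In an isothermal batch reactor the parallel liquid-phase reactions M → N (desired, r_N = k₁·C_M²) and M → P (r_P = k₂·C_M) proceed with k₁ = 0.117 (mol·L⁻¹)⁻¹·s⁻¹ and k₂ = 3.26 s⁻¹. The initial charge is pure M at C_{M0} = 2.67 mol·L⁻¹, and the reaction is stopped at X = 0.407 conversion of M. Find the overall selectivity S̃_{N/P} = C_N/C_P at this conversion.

0.0762

C_M = C_{M0}(1−X) = 1.583 mol·L⁻¹.
Along a PFR/batch, dC_P/dC_M = −r_P/(r_N+r_P) = −k₂/(k₂+k₁·C_M).
Integrating from C_{M0} to C_M: C_P = (3.26/0.117)·ln[(3.26+0.117·2.67)/(3.26+0.117·1.58)] = 27.86·ln(3.572/3.445) = 1.010 mol·L⁻¹.
Then C_N = (C_{M0}−C_M) − C_P = 1.087 − 1.010 = 0.07695 mol·L⁻¹.
S̃_{N/P} = C_N/C_P = 0.07695/1.010 = 0.0762.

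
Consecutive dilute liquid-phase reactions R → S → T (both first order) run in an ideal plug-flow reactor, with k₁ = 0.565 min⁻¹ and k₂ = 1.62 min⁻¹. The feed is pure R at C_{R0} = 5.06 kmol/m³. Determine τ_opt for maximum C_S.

For first-order series the maximum of C_S occurs at τ_opt = ln(k₂/k₁)/(k₂−k₁).
= ln(1.62/0.565)/(1.62−0.565) = ln(2.867)/1.055 = 1.053/1.055 = 0.998 min.

0.998 min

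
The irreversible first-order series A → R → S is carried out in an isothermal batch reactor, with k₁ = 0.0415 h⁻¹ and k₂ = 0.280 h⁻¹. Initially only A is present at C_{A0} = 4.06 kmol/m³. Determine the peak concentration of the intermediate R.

0.432 kmol/m³

At the optimum, C_{R,max}/C_{A0} = (k₁/k₂)^[k₂/(k₂−k₁)].
= (0.0415/0.280)^(0.280/(0.280−0.0415)) = (0.1482)^(1.174) = 0.1063.
C_{R,max} = 0.1063×4.06 = 0.432 kmol/m³.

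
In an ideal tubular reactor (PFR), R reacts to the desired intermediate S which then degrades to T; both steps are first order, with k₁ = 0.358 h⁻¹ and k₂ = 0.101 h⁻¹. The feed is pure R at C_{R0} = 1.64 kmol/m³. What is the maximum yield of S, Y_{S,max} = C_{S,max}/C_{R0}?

0.608

At the optimum, C_{S,max}/C_{R0} = (k₁/k₂)^[k₂/(k₂−k₁)].
= (0.358/0.101)^(0.101/(0.101−0.358)) = (3.545)^(-0.3930) = 0.6082.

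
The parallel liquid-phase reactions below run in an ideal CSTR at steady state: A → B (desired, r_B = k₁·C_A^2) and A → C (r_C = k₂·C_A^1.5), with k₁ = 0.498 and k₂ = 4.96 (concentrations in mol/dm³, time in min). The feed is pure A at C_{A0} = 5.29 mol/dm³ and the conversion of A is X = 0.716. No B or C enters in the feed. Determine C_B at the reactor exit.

Exit C_A = C_{A0}(1−X) = 5.29×0.284 = 1.502 mol/dm³.
In a CSTR the entire volume is at exit conditions, so r_B = 0.498×1.502^2 = 1.124 and r_C = 4.96×1.502^1.5 = 9.134.
Fraction of consumed A going to B: r_B/(r_B+r_C) = 0.1096.
C_B = 0.1096·C_{A0}·X = 0.1096×5.29×0.716 = 0.415 mol/dm³.

0.415 mol/dm³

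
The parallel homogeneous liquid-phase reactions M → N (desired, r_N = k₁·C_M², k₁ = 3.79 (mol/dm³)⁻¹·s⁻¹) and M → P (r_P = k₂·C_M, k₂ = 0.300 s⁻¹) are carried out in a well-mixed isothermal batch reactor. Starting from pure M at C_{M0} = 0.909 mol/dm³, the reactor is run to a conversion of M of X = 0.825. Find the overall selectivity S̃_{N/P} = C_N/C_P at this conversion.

5.66

C_M = C_{M0}(1−X) = 0.1591 mol/dm³.
Along a PFR/batch, dC_P/dC_M = −r_P/(r_N+r_P) = −k₂/(k₂+k₁·C_M).
Integrating from C_{M0} to C_M: C_P = (0.300/3.79)·ln[(0.300+3.79·0.909)/(0.300+3.79·0.159)] = 0.07916·ln(3.745/0.9029) = 0.1126 mol/dm³.
Then C_N = (C_{M0}−C_M) − C_P = 0.7499 − 0.1126 = 0.6373 mol/dm³.
S̃_{N/P} = C_N/C_P = 0.6373/0.1126 = 5.66.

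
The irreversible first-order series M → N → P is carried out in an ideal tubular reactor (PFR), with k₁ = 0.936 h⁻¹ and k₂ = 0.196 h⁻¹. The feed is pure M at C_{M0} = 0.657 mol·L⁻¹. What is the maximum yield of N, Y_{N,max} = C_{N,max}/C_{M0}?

0.661

For a first-order series the maximum intermediate yield is C_{N,max}/C_{M0} = (k₁/k₂)^[k₂/(k₂−k₁)].
= (0.936/0.196)^(0.196/(0.196−0.936)) = (4.776)^(-0.2649) = 0.6609.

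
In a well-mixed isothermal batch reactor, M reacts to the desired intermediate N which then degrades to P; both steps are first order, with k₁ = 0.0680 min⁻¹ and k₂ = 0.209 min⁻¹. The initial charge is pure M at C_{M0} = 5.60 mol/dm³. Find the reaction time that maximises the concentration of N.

7.96 min

For first-order series the maximum of C_N occurs at t_opt = ln(k₂/k₁)/(k₂−k₁).
= ln(0.209/0.0680)/(0.209−0.0680) = ln(3.074)/0.1410 = 1.123/0.1410 = 7.96 min.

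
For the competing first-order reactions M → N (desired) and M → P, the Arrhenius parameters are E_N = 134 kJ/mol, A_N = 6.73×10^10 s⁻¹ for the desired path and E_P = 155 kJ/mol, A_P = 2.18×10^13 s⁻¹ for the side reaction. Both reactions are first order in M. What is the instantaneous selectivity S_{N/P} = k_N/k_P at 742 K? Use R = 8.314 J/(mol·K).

k_N/k_P = (A_N/A_P)·exp[−(E_N−E_P)/(RT)] = (A_N/A_P)·exp[(E_P−E_N)/(RT)].
(E_P−E_N)/(RT) = (155−134)×10³/(8.314×742) = 21000/6169 = 3.404.
k_N/k_P = (6.73×10^10/2.18×10^13)·exp(3.404) = 0.003087 × 30.09 = 0.0929.

0.0929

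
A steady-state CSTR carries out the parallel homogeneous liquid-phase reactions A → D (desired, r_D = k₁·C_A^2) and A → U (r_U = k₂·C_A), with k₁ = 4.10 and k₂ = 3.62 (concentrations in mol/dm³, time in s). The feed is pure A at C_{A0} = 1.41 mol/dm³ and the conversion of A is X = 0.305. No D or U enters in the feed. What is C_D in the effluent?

0.226 mol/dm³

Exit C_A = C_{A0}(1−X) = 1.41×0.695 = 0.9799 mol/dm³.
Rates in a CSTR are evaluated at the outlet concentration: r_D = 4.10×0.9799^2 = 3.937, r_U = 3.62×0.9799 = 3.547.
Fraction of consumed A going to D: r_D/(r_D+r_U) = 0.5260.
C_D = 0.5260·C_{A0}·X = 0.5260×1.41×0.305 = 0.226 mol/dm³.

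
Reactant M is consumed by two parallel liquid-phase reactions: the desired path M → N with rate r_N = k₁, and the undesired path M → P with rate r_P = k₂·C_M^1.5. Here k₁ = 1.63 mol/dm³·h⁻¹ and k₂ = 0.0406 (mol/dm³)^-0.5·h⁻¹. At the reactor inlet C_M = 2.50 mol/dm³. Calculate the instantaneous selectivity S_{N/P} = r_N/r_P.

10.2

S_{N/P} = r_N/r_P = (k₁)/(k₂·C_M^1.5) = (k₁/k₂)·C_M^-1.5.
= (1.63) / (0.0406×2.500^1.5) = 1.630/0.1605 = 10.2.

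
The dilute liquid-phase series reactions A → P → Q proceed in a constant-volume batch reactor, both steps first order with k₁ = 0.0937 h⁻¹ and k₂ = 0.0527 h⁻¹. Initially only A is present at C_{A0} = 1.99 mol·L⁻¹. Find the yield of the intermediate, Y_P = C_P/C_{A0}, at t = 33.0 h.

0.298

Solving the coupled first-order balances gives C_P(t) = [k₁/(k₂−k₁)]·C_{A0}·(e^(−k₁t) − e^(−k₂t)).
e^(−k₁t) = e^(−0.0937×33.0) = e^(−3.092) = 0.04541; e^(−k₂t) = e^(−1.739) = 0.1757.
C_P = 0.0937×1.99/(0.0527−0.0937) × (0.04541−0.1757) = (-4.548)×(-0.1303) = 0.5925 mol·L⁻¹.
Y_P = C_P/C_{A0} = 0.5925/1.99 = 0.298.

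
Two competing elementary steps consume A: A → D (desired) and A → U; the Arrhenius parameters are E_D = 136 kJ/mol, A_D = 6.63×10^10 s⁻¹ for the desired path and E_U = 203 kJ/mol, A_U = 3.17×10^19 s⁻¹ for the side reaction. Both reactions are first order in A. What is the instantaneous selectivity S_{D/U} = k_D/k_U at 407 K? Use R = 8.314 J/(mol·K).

0.831

k_D/k_U = (A_D/A_U)·exp[−(E_D−E_U)/(RT)] = (A_D/A_U)·exp[(E_U−E_D)/(RT)].
(E_U−E_D)/(RT) = (203−136)×10³/(8.314×407) = 67000/3384 = 19.80.
k_D/k_U = (6.63×10^10/3.17×10^19)·exp(19.80) = 2.091×10^-9 × 3.973×10^8 = 0.831.
Since E_D < E_U, lowering the temperature improves selectivity toward D.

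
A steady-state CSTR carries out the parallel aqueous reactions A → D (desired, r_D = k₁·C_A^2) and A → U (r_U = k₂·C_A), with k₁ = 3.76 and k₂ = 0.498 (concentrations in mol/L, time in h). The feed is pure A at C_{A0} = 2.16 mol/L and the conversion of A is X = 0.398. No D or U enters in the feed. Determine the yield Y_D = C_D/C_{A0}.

0.361

Exit C_A = C_{A0}(1−X) = 2.16×0.602 = 1.300 mol/L.
A CSTR operates uniformly at the exit composition, giving r_D = 6.358 and r_U = 0.6476 (each k·C_A^n at C_A = 1.300).
Fraction of consumed A going to D: r_D/(r_D+r_U) = 0.9076.
C_D = 0.9076·C_{A0}·X = 0.9076×2.16×0.398 = 0.780 mol/L; Y_D = C_D/C_{A0} = 0.361.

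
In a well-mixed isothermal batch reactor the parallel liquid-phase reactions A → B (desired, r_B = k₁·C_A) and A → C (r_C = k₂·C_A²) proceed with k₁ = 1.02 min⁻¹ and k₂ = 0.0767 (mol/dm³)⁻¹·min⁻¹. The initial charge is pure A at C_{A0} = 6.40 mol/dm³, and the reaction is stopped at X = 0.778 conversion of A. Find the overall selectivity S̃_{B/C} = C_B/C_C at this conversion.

3.51

C_A = C_{A0}(1−X) = 1.421 mol/dm³.
Along a PFR/batch, dC_B/dC_A = −r_B/(r_B+r_C) = −k₁/(k₁+k₂·C_A).
Integrating from C_{A0} to C_A: C_B = (1.02/0.0767)·ln[(1.02+0.0767·6.40)/(1.02+0.0767·1.42)] = 13.30·ln(1.511/1.129) = 3.875 mol/dm³.
C_C = (C_{A0}−C_A)−C_B = 1.104 mol/dm³; S̃_{B/C} = 3.875/1.104 = 3.51.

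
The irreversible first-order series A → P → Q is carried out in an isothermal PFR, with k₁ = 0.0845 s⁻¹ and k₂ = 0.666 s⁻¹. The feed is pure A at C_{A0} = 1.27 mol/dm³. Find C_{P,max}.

0.119 mol/dm³

For a first-order series the maximum intermediate yield is C_{P,max}/C_{A0} = (k₁/k₂)^[k₂/(k₂−k₁)].
= (0.0845/0.666)^(0.666/(0.666−0.0845)) = (0.1269)^(1.145) = 0.09399.
C_{P,max} = 0.09399×1.27 = 0.119 mol/dm³.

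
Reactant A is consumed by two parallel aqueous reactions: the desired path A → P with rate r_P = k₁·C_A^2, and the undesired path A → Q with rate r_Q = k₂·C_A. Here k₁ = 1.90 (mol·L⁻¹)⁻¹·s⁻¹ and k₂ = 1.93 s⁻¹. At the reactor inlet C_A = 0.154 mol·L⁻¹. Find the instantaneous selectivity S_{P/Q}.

0.152

S_{P/Q} = r_P/r_Q = (k₁·C_A^2)/(k₂·C_A) = (k₁/k₂)·C_A.
= (1.90×0.1540^2) / (1.93×0.1540) = 0.04506/0.2972 = 0.152.
Since the desired path is higher order in A, keeping C_A high (PFR or concentrated feed) favours P.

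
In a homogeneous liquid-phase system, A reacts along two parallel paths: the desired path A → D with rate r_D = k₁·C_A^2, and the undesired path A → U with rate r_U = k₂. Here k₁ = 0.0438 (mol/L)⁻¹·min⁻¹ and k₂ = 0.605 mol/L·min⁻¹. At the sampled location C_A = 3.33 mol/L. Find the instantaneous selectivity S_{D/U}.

0.803

S_{D/U} = r_D/r_U = (k₁·C_A^2)/(k₂) = (k₁/k₂)·C_A^2.
= (0.0438×3.330^2) / (0.605) = 0.4857/0.6050 = 0.803.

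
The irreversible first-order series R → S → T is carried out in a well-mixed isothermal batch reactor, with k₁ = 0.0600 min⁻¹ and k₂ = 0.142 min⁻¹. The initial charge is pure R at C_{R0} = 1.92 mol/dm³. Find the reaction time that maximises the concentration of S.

10.5 min

The intermediate peaks when r₁ = r₂, i.e. k₁e^(−k₁t) = k₂e^(−k₂t), giving t_opt = ln(k₂/k₁)/(k₂−k₁).
= ln(0.142/0.0600)/(0.142−0.0600) = ln(2.367)/0.08200 = 0.8615/0.08200 = 10.5 min.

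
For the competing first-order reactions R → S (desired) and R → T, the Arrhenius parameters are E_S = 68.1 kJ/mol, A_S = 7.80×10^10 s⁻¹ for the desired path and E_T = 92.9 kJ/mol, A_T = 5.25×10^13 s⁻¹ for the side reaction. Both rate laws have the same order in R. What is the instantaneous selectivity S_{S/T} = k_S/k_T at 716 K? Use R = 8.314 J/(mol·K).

0.0958

Since both paths have the same order in R, the concentration cancels and S_{S/T} = k_S/k_T = (A_S/A_T)·exp[(E_T−E_S)/(RT)].
(E_T−E_S)/(RT) = (92.9−68.1)×10³/(8.314×716) = 24800/5953 = 4.166.
k_S/k_T = (7.80×10^10/5.25×10^13)·exp(4.166) = 0.001486 × 64.46 = 0.0958.
Since E_S < E_T, lowering the temperature improves selectivity toward S.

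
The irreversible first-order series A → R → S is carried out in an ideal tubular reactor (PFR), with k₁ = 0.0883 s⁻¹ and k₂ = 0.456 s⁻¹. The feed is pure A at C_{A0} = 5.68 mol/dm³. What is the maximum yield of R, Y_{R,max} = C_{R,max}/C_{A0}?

0.131

For a first-order series the maximum intermediate yield is C_{R,max}/C_{A0} = (k₁/k₂)^[k₂/(k₂−k₁)].
= (0.0883/0.456)^(0.456/(0.456−0.0883)) = (0.1936)^(1.240) = 0.1305.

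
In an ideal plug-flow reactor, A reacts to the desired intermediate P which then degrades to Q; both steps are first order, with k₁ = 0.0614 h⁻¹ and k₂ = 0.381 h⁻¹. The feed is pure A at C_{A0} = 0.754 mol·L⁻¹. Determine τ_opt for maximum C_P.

Setting dC_P/dτ = 0 gives τ_opt = ln(k₂/k₁)/(k₂−k₁).
= ln(0.381/0.0614)/(0.381−0.0614) = ln(6.205)/0.3196 = 1.825/0.3196 = 5.71 h.

5.71 h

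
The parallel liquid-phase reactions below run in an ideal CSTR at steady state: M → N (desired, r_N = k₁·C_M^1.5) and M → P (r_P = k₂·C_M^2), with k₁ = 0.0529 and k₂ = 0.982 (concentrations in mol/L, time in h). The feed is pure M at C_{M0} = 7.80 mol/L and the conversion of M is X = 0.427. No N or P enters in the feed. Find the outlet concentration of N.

Exit C_M = C_{M0}(1−X) = 7.80×0.573 = 4.469 mol/L.
Rates in a CSTR are evaluated at the outlet concentration: r_N = 0.0529×4.469^1.5 = 0.4998, r_P = 0.982×4.469^2 = 19.62.
Fraction of consumed M going to N: r_N/(r_N+r_P) = 0.02485.
C_N = 0.02485·C_{M0}·X = 0.02485×7.80×0.427 = 0.0828 mol/L.

0.0828 mol/L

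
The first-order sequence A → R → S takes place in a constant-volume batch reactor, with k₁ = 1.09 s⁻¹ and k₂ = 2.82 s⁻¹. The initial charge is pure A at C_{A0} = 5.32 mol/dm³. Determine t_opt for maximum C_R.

0.549 s

For first-order series the maximum of C_R occurs at t_opt = ln(k₂/k₁)/(k₂−k₁).
= ln(2.82/1.09)/(2.82−1.09) = ln(2.587)/1.730 = 0.9506/1.730 = 0.549 s.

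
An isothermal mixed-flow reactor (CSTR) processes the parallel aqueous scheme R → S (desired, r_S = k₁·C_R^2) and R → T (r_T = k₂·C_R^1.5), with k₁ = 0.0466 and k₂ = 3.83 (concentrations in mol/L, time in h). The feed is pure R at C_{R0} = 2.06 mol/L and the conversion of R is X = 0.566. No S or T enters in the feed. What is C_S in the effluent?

0.0133 mol/L

Exit C_R = C_{R0}(1−X) = 2.06×0.434 = 0.8940 mol/L.
In a CSTR the entire volume is at exit conditions, so r_S = 0.0466×0.8940^2 = 0.03725 and r_T = 3.83×0.8940^1.5 = 3.238.
Fraction of consumed R going to S: r_S/(r_S+r_T) = 0.01137.
C_S = 0.01137·C_{R0}·X = 0.01137×2.06×0.566 = 0.0133 mol/L.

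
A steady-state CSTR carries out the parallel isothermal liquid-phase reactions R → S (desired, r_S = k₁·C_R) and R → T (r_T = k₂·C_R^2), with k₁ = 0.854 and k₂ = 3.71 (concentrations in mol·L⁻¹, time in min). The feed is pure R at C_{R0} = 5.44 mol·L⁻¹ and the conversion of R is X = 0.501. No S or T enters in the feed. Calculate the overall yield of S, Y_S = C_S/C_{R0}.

Exit C_R = C_{R0}(1−X) = 5.44×0.499 = 2.715 mol·L⁻¹.
A CSTR operates uniformly at the exit composition, giving r_S = 2.318 and r_T = 27.34 (each k·C_R^n at C_R = 2.715).
Fraction of consumed R going to S: r_S/(r_S+r_T) = 0.07817.
C_S = 0.07817·C_{R0}·X = 0.07817×5.44×0.501 = 0.213 mol·L⁻¹; Y_S = C_S/C_{R0} = 0.0392.

0.0392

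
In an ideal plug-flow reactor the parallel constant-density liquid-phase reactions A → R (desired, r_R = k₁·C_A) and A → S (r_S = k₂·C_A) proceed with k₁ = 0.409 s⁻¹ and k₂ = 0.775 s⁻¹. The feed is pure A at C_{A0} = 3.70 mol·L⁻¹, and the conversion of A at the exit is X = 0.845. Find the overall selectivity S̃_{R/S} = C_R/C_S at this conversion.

C_A = C_{A0}(1−X) = 0.5735 mol·L⁻¹.
Both paths are first order in A, so the instantaneous fraction to R is constant: dC_R/d(−C_A) = k₁/(k₁+k₂) = 0.3454.
C_R = 0.3454·(C_{A0}−C_A) = 0.3454×3.127 = 1.08 mol·L⁻¹.
C_S = (C_{A0}−C_A)−C_R = 2.046 mol·L⁻¹; S̃_{R/S} = 1.080/2.046 = 0.528.

0.528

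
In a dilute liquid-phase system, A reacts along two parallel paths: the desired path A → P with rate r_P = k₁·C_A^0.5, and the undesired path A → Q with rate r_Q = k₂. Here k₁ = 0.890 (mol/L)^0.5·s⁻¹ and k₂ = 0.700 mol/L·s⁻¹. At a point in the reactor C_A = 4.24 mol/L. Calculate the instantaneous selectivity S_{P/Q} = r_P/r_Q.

2.62

S_{P/Q} = r_P/r_Q = (k₁·C_A^0.5)/(k₂) = (k₁/k₂)·C_A^0.5.
= (0.890×4.240^0.5) / (0.700) = 1.833/0.7000 = 2.62.
Since the desired path is higher order in A, keeping C_A high (PFR or concentrated feed) favours P.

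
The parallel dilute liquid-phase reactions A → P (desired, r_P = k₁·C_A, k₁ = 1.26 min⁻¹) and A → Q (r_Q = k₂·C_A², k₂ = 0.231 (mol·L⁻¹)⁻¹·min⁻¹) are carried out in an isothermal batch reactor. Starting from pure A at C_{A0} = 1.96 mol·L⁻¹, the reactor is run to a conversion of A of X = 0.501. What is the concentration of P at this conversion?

0.775 mol·L⁻¹

C_A = C_{A0}(1−X) = 0.9780 mol·L⁻¹.
Along a PFR/batch, dC_P/dC_A = −r_P/(r_P+r_Q) = −k₁/(k₁+k₂·C_A).
Integrating from C_{A0} to C_A: C_P = (1.26/0.231)·ln[(1.26+0.231·1.96)/(1.26+0.231·0.978)] = 5.455·ln(1.713/1.486) = 0.7749 mol·L⁻¹.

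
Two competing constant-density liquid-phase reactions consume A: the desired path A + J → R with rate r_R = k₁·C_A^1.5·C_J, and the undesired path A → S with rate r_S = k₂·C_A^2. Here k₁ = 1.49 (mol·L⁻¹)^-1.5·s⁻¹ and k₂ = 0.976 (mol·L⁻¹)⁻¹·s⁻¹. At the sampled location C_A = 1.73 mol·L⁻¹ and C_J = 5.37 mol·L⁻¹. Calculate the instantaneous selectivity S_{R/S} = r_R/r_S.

S_{R/S} = r_R/r_S = (k₁·C_A^1.5·C_J)/(k₂·C_A^2) = (k₁/k₂)·C_A^-0.5·C_J.
= (1.49×1.730^1.5×5.370) / (0.976×1.730^2) = 18.21/2.921 = 6.23.

6.23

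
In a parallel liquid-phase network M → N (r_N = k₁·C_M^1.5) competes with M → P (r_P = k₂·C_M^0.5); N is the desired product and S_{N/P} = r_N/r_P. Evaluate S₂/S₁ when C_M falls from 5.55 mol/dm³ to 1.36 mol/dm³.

S_{N/P} = (k₁/k₂)·C_M, so S₂/S₁ = (C_{M,2}/C_{M,1}).
= 1.36/5.55 = 0.245.

0.245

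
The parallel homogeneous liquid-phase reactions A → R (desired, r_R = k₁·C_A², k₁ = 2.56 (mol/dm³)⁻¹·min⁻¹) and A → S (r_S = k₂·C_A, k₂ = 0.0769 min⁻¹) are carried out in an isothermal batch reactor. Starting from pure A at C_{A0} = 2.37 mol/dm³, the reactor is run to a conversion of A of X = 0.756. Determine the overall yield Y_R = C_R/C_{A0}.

C_A = C_{A0}(1−X) = 0.5783 mol/dm³.
Along a PFR/batch, dC_S/dC_A = −r_S/(r_R+r_S) = −k₂/(k₂+k₁·C_A).
Integrating from C_{A0} to C_A: C_S = (0.0769/2.56)·ln[(0.0769+2.56·2.37)/(0.0769+2.56·0.578)] = 0.03004·ln(6.144/1.557) = 0.04123 mol/dm³.
Then C_R = (C_{A0}−C_A) − C_S = 1.792 − 0.04123 = 1.750 mol/dm³.
Y_R = C_R/C_{A0} = 1.750/2.37 = 0.739.

0.739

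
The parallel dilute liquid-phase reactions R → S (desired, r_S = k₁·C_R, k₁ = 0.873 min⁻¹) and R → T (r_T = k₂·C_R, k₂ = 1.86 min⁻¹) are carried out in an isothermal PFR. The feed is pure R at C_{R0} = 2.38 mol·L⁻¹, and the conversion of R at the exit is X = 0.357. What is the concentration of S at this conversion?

C_R = C_{R0}(1−X) = 1.530 mol·L⁻¹.
Both paths are first order in R, so the instantaneous fraction to S is constant: dC_S/d(−C_R) = k₁/(k₁+k₂) = 0.3194.
C_S = 0.3194·(C_{R0}−C_R) = 0.3194×0.8497 = 0.271 mol·L⁻¹.

0.271 mol·L⁻¹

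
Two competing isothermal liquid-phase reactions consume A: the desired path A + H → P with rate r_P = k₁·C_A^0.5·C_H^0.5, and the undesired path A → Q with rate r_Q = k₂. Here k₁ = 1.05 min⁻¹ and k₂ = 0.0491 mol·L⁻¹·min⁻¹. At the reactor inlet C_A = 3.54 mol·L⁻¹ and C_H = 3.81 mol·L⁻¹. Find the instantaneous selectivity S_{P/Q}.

S_{P/Q} = r_P/r_Q = (k₁·C_A^0.5·C_H^0.5)/(k₂) = (k₁/k₂)·C_A^0.5·C_H^0.5.
= (1.05×3.540^0.5×3.810^0.5) / (0.0491) = 3.856/0.04910 = 78.5.
Since the desired path is higher order in A, keeping C_A high (PFR or concentrated feed) favours P.

78.5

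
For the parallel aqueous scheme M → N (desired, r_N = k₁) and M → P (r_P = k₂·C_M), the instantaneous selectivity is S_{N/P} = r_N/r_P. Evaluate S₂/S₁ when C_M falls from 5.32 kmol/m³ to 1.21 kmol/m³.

S_{N/P} = (k₁/k₂)·C_M⁻¹, so S₂/S₁ = (C_{M,2}/C_{M,1})⁻¹.
= 5.32/1.21 = 4.40.

4.40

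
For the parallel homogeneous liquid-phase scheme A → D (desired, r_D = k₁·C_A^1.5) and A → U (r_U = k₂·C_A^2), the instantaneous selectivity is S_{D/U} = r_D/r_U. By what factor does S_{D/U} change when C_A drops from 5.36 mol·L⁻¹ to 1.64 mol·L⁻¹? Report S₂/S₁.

1.81

S_{D/U} = (k₁/k₂)·C_A^-0.5, so S₂/S₁ = (C_{A,2}/C_{A,1})^-0.5.
= (1.64/5.36)^(-0.5) = (0.3060)^(-0.5) = 1.81.
Selectivity toward D rises as C_A falls — low-concentration operation is favoured.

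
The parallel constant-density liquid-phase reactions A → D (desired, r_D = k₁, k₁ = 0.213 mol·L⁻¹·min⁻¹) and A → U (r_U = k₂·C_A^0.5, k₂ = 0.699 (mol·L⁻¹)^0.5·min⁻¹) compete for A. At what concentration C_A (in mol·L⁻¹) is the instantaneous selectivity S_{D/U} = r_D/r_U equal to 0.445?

S_{D/U} = (k₁/k₂)·C_A^-0.5 ⇒ C_A = (S·k₂/k₁)^(-2).
= (0.445×0.699/0.213)^(-2) = (1.460)^(-2) = 0.469 mol·L⁻¹.

0.469 mol·L⁻¹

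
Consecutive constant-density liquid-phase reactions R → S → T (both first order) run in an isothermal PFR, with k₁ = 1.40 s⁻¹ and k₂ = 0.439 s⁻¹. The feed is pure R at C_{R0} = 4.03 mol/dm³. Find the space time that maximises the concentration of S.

For first-order series the maximum of C_S occurs at τ_opt = ln(k₂/k₁)/(k₂−k₁).
= ln(0.439/1.40)/(0.439−1.40) = ln(0.3136)/-0.9610 = -1.160/-0.9610 = 1.21 s.

1.21 s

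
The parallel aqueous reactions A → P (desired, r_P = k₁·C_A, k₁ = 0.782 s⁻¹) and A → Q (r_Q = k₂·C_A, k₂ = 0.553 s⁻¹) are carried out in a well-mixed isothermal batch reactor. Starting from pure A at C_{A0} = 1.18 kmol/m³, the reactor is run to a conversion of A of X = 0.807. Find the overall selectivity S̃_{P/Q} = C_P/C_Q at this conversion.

C_A = C_{A0}(1−X) = 0.2277 kmol/m³.
Both paths are first order in A, so the instantaneous fraction to P is constant: dC_P/d(−C_A) = k₁/(k₁+k₂) = 0.5858.
C_P = 0.5858·(C_{A0}−C_A) = 0.5858×0.9523 = 0.558 kmol/m³.
C_Q = (C_{A0}−C_A)−C_P = 0.3945 kmol/m³; S̃_{P/Q} = 0.5578/0.3945 = 1.41.

1.41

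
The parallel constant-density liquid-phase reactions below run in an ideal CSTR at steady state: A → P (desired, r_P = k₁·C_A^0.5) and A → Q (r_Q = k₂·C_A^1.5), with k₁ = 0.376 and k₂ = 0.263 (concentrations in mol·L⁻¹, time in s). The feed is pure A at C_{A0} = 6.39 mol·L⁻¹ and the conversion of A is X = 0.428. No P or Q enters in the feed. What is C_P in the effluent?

Exit C_A = C_{A0}(1−X) = 6.39×0.572 = 3.655 mol·L⁻¹.
In a CSTR the entire volume is at exit conditions, so r_P = 0.376×3.655^0.5 = 0.7188 and r_Q = 0.263×3.655^1.5 = 1.838.
Fraction of consumed A going to P: r_P/(r_P+r_Q) = 0.2812.
C_P = 0.2812·C_{A0}·X = 0.2812×6.39×0.428 = 0.769 mol·L⁻¹.

0.769 mol·L⁻¹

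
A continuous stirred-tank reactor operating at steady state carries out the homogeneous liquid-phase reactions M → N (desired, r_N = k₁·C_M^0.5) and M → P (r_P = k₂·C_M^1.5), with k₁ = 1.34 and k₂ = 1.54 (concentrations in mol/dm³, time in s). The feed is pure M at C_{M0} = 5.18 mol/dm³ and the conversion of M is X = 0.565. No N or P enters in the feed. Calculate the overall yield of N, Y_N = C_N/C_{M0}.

0.157

Exit C_M = C_{M0}(1−X) = 5.18×0.435 = 2.253 mol/dm³.
In a CSTR the entire volume is at exit conditions, so r_N = 1.34×2.253^0.5 = 2.011 and r_P = 1.54×2.253^1.5 = 5.209.
Fraction of consumed M going to N: r_N/(r_N+r_P) = 0.2786.
C_N = 0.2786·C_{M0}·X = 0.2786×5.18×0.565 = 0.815 mol/dm³; Y_N = C_N/C_{M0} = 0.157.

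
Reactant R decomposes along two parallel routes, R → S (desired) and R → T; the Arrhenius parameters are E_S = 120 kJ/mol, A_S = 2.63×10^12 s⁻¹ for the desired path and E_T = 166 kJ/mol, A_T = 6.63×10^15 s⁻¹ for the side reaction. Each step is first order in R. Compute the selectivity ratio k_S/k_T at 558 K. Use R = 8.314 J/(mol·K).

k_S/k_T = (A_S/A_T)·exp[−(E_S−E_T)/(RT)] = (A_S/A_T)·exp[(E_T−E_S)/(RT)].
(E_T−E_S)/(RT) = (166−120)×10³/(8.314×558) = 46000/4639 = 9.915.
k_S/k_T = (2.63×10^12/6.63×10^15)·exp(9.915) = 3.967×10^-4 × 20241 = 8.03.

8.03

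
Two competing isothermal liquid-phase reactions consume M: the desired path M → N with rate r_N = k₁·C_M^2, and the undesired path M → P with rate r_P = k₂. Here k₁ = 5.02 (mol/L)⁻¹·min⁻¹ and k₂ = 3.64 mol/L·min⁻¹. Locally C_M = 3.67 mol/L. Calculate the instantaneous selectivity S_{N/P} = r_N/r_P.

18.6

S_{N/P} = r_N/r_P = (k₁·C_M^2)/(k₂) = (k₁/k₂)·C_M^2.
= (5.02×3.670^2) / (3.64) = 67.61/3.640 = 18.6.
Since the desired path is higher order in M, keeping C_M high (PFR or concentrated feed) favours N.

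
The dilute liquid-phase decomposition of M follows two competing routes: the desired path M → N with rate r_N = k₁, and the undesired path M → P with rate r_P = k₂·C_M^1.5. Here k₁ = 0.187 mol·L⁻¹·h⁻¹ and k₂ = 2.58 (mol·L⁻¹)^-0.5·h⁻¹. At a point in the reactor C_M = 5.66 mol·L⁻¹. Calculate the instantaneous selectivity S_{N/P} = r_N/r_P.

0.00538

S_{N/P} = r_N/r_P = (k₁)/(k₂·C_M^1.5) = (k₁/k₂)·C_M^-1.5.
= (0.187) / (2.58×5.660^1.5) = 0.1870/34.74 = 0.00538.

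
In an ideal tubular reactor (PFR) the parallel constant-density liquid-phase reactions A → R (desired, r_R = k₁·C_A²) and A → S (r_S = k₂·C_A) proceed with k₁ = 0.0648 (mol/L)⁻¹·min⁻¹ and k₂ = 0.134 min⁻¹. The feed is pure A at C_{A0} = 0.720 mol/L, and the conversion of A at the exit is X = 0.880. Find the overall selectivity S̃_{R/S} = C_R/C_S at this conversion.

0.188

C_A = C_{A0}(1−X) = 0.08640 mol/L.
Along a PFR/batch, dC_S/dC_A = −r_S/(r_R+r_S) = −k₂/(k₂+k₁·C_A).
Integrating from C_{A0} to C_A: C_S = (0.134/0.0648)·ln[(0.134+0.0648·0.720)/(0.134+0.0648·0.0864)] = 2.068·ln(0.1807/0.1396) = 0.5332 mol/L.
Then C_R = (C_{A0}−C_A) − C_S = 0.6336 − 0.5332 = 0.1004 mol/L.
S̃_{R/S} = C_R/C_S = 0.1004/0.5332 = 0.188.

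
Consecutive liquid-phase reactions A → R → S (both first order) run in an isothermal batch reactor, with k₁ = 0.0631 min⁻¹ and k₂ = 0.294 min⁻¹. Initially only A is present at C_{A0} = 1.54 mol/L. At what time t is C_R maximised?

Setting dC_R/dt = 0 gives t_opt = ln(k₂/k₁)/(k₂−k₁).
= ln(0.294/0.0631)/(0.294−0.0631) = ln(4.659)/0.2309 = 1.539/0.2309 = 6.66 min.

6.66 min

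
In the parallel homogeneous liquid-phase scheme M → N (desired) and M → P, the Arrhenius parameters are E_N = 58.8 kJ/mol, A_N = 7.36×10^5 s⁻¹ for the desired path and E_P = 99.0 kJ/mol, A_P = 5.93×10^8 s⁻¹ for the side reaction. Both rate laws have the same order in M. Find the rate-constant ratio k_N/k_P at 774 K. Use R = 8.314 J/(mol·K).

0.641

Since both paths have the same order in M, the concentration cancels and S_{N/P} = k_N/k_P = (A_N/A_P)·exp[(E_P−E_N)/(RT)].
(E_P−E_N)/(RT) = (99.0−58.8)×10³/(8.314×774) = 40200/6435 = 6.247.
k_N/k_P = (7.36×10^5/5.93×10^8)·exp(6.247) = 0.001241 × 516.5 = 0.641.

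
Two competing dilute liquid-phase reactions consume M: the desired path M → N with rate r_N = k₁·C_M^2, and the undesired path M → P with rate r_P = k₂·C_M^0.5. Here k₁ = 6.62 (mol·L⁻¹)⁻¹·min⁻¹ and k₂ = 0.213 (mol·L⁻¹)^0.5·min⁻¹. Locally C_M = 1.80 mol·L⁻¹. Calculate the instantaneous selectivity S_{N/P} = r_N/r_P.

75.1

S_{N/P} = r_N/r_P = (k₁·C_M^2)/(k₂·C_M^0.5) = (k₁/k₂)·C_M^1.5.
= (6.62×1.800^2) / (0.213×1.800^0.5) = 21.45/0.2858 = 75.1.
Since the desired path is higher order in M, keeping C_M high (PFR or concentrated feed) favours N.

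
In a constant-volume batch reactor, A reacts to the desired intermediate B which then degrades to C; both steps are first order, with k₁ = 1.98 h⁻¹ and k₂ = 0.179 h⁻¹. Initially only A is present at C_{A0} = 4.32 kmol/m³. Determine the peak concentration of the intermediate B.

3.40 kmol/m³

Evaluating C_B at t_opt = ln(k₂/k₁)/(k₂−k₁) gives C_{B,max}/C_{A0} = (k₁/k₂)^[k₂/(k₂−k₁)].
= (1.98/0.179)^(0.179/(0.179−1.98)) = (11.06)^(-0.09939) = 0.7875.
C_{B,max} = 0.7875×4.32 = 3.40 kmol/m³.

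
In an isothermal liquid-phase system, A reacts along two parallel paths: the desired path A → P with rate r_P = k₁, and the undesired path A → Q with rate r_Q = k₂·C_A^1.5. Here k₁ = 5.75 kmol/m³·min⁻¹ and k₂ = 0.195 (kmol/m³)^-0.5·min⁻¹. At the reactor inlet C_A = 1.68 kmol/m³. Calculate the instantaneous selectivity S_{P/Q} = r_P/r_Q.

13.5

S_{P/Q} = r_P/r_Q = (k₁)/(k₂·C_A^1.5) = (k₁/k₂)·C_A^-1.5.
= (5.75) / (0.195×1.680^1.5) = 5.750/0.4246 = 13.5.
The undesired path is higher order in A, so low C_A (CSTR or dilute feed) favours P.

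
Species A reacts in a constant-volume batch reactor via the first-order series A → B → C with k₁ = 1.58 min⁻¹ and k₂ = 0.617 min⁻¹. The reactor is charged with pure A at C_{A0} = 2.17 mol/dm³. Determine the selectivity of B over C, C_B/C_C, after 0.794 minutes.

3.03

The intermediate concentration in a first-order A→B→C sequence is C_B = k₁C_{A0}(e^(−k₁t) − e^(−k₂t))/(k₂−k₁).
e^(−k₁t) = e^(−1.58×0.794) = e^(−1.255) = 0.2852; e^(−k₂t) = e^(−0.4899) = 0.6127.
C_B = 1.58×2.17/(0.617−1.58) × (0.2852−0.6127) = (-3.560)×(-0.3275) = 1.166 mol/dm³.
C_A = C_{A0}e^(−k₁t) = 0.6189 mol/dm³, so C_C = C_{A0}−C_A−C_B = 0.3852 mol/dm³; C_B/C_C = 3.03.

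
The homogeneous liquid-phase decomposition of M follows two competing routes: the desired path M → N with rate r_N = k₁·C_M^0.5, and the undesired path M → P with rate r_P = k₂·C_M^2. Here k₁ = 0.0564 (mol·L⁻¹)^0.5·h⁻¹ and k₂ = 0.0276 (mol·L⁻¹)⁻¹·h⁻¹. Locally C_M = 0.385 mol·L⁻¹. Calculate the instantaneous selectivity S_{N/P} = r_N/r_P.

8.55

S_{N/P} = r_N/r_P = (k₁·C_M^0.5)/(k₂·C_M^2) = (k₁/k₂)·C_M^-1.5.
= (0.0564×0.3850^0.5) / (0.0276×0.3850^2) = 0.03500/0.004091 = 8.55.
The undesired path is higher order in M, so low C_M (CSTR or dilute feed) favours N.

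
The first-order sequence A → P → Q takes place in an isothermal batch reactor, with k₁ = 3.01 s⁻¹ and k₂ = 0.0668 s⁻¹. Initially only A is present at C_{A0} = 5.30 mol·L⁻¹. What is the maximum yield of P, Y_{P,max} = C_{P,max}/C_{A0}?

For a first-order series the maximum intermediate yield is C_{P,max}/C_{A0} = (k₁/k₂)^[k₂/(k₂−k₁)].
= (3.01/0.0668)^(0.0668/(0.0668−3.01)) = (45.06)^(-0.02270) = 0.9172.

0.917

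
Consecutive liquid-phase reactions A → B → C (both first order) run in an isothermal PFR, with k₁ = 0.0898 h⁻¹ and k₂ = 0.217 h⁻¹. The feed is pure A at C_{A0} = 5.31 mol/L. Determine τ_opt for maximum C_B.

6.94 h

Setting dC_B/dτ = 0 gives τ_opt = ln(k₂/k₁)/(k₂−k₁).
= ln(0.217/0.0898)/(0.217−0.0898) = ln(2.416)/0.1272 = 0.8823/0.1272 = 6.94 h.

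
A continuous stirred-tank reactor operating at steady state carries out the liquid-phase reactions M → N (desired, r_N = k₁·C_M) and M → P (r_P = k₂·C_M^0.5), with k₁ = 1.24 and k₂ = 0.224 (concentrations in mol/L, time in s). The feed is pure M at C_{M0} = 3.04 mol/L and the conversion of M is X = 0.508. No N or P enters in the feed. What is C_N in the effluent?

Exit C_M = C_{M0}(1−X) = 3.04×0.492 = 1.496 mol/L.
A CSTR operates uniformly at the exit composition, giving r_N = 1.855 and r_P = 0.2739 (each k·C_M^n at C_M = 1.496).
Fraction of consumed M going to N: r_N/(r_N+r_P) = 0.8713.
C_N = 0.8713·C_{M0}·X = 0.8713×3.04×0.508 = 1.35 mol/L.

1.35 mol/L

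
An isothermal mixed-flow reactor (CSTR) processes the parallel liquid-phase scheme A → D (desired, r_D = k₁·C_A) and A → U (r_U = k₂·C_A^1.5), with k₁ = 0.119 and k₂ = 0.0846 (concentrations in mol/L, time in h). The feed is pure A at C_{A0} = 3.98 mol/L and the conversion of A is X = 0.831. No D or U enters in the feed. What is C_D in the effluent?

Exit C_A = C_{A0}(1−X) = 3.98×0.169 = 0.6726 mol/L.
In a CSTR the entire volume is at exit conditions, so r_D = 0.119×0.6726 = 0.08004 and r_U = 0.0846×0.6726^1.5 = 0.04667.
Fraction of consumed A going to D: r_D/(r_D+r_U) = 0.6317.
C_D = 0.6317·C_{A0}·X = 0.6317×3.98×0.831 = 2.09 mol/L.

2.09 mol/L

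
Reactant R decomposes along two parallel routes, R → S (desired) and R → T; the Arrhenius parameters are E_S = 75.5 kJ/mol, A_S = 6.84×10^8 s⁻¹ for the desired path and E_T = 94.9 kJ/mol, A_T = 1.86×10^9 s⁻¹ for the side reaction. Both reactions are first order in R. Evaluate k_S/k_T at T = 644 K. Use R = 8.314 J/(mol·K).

With equal orders, S_{S/T} = k_S/k_T = (A_S/A_T)·exp[(E_T−E_S)/(RT)].
(E_T−E_S)/(RT) = (94.9−75.5)×10³/(8.314×644) = 19400/5354 = 3.623.
k_S/k_T = (6.84×10^8/1.86×10^9)·exp(3.623) = 0.3677 × 37.46 = 13.8.
Since E_S < E_T, lowering the temperature improves selectivity toward S.

13.8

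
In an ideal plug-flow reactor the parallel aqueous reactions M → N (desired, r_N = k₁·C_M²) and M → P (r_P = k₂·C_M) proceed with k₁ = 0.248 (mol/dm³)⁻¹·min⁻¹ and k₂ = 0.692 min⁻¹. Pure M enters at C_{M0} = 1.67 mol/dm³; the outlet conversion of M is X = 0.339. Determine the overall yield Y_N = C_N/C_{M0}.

C_M = C_{M0}(1−X) = 1.104 mol/dm³.
Along a PFR/batch, dC_P/dC_M = −r_P/(r_N+r_P) = −k₂/(k₂+k₁·C_M).
Integrating from C_{M0} to C_M: C_P = (0.692/0.248)·ln[(0.692+0.248·1.67)/(0.692+0.248·1.10)] = 2.790·ln(1.106/0.9658) = 0.3787 mol/dm³.
Then C_N = (C_{M0}−C_M) − C_P = 0.5661 − 0.3787 = 0.1874 mol/dm³.
Y_N = C_N/C_{M0} = 0.1874/1.67 = 0.112.

0.112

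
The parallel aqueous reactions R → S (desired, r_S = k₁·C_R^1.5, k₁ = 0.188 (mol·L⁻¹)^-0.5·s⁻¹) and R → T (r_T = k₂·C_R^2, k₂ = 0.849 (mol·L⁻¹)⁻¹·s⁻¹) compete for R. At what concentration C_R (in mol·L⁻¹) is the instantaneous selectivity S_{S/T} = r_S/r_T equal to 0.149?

S_{S/T} = (k₁/k₂)·C_R^-0.5 ⇒ C_R = (S·k₂/k₁)^(-2).
= (0.149×0.849/0.188)^(-2) = (0.6729)^(-2) = 2.21 mol·L⁻¹.

2.21 mol·L⁻¹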